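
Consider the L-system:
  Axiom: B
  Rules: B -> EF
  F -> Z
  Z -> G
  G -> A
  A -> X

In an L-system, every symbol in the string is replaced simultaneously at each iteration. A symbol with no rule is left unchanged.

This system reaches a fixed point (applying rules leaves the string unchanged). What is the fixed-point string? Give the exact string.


Answer: EX

Derivation:
Step 0: B
Step 1: EF
Step 2: EZ
Step 3: EG
Step 4: EA
Step 5: EX
Step 6: EX  (unchanged — fixed point at step 5)


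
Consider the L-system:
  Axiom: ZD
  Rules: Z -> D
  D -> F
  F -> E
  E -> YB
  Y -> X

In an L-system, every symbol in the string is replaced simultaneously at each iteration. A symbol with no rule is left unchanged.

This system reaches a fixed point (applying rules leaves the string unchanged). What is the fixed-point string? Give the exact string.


Answer: XBXB

Derivation:
Step 0: ZD
Step 1: DF
Step 2: FE
Step 3: EYB
Step 4: YBXB
Step 5: XBXB
Step 6: XBXB  (unchanged — fixed point at step 5)


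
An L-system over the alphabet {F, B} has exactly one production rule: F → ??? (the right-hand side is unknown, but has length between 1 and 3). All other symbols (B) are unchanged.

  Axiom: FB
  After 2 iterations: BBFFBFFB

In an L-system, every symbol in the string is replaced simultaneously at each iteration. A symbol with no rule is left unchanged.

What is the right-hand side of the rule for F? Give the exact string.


Trying F → BFF:
  Step 0: FB
  Step 1: BFFB
  Step 2: BBFFBFFB
Matches the given result.

Answer: BFF


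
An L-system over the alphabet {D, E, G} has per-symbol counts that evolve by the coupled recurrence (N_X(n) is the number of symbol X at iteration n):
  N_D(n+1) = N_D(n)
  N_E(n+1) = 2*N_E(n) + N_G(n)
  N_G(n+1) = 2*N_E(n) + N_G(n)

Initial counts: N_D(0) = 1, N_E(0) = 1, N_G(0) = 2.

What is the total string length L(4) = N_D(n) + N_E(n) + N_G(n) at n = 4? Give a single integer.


Step 0: N_D=1, N_E=1, N_G=2, L=4
Step 1: N_D=1, N_E=4, N_G=4, L=9
Step 2: N_D=1, N_E=12, N_G=12, L=25
Step 3: N_D=1, N_E=36, N_G=36, L=73
Step 4: N_D=1, N_E=108, N_G=108, L=217

Answer: 217


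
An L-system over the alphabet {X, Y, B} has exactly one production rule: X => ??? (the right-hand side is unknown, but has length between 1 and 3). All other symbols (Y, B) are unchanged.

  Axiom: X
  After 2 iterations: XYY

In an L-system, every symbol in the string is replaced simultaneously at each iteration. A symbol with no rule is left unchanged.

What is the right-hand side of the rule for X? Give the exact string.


Answer: XY

Derivation:
Trying X => XY:
  Step 0: X
  Step 1: XY
  Step 2: XYY
Matches the given result.


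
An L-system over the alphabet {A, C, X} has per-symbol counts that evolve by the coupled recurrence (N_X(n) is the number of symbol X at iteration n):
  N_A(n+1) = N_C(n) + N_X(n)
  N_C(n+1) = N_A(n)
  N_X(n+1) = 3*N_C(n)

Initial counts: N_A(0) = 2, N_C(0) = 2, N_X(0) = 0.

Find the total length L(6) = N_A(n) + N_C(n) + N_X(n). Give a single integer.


Step 0: N_A=2, N_C=2, N_X=0, L=4
Step 1: N_A=2, N_C=2, N_X=6, L=10
Step 2: N_A=8, N_C=2, N_X=6, L=16
Step 3: N_A=8, N_C=8, N_X=6, L=22
Step 4: N_A=14, N_C=8, N_X=24, L=46
Step 5: N_A=32, N_C=14, N_X=24, L=70
Step 6: N_A=38, N_C=32, N_X=42, L=112

Answer: 112


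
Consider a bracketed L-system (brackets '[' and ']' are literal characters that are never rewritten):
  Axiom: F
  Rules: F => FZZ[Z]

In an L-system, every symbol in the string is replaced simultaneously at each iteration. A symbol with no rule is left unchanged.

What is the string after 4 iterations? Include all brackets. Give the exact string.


Step 0: F
Step 1: FZZ[Z]
Step 2: FZZ[Z]ZZ[Z]
Step 3: FZZ[Z]ZZ[Z]ZZ[Z]
Step 4: FZZ[Z]ZZ[Z]ZZ[Z]ZZ[Z]

Answer: FZZ[Z]ZZ[Z]ZZ[Z]ZZ[Z]


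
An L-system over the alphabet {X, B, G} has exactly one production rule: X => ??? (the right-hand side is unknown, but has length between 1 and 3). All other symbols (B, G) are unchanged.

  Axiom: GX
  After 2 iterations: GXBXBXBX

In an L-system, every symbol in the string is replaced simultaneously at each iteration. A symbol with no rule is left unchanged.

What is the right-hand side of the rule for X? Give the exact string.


Trying X => XBX:
  Step 0: GX
  Step 1: GXBX
  Step 2: GXBXBXBX
Matches the given result.

Answer: XBX


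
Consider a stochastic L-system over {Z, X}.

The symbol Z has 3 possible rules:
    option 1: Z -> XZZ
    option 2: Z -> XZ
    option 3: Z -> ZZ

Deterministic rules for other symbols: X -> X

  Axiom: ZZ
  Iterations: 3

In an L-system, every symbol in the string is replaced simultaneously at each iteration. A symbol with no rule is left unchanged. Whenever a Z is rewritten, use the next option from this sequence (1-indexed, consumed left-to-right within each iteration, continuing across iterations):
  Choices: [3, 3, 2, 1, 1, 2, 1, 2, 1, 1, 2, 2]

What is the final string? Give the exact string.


Answer: XXZZXXZXZZXXZZXZXXZ

Derivation:
Step 0: ZZ
Step 1: ZZZZ  (used choices [3, 3])
Step 2: XZXZZXZZXZ  (used choices [2, 1, 1, 2])
Step 3: XXZZXXZXZZXXZZXZXXZ  (used choices [1, 2, 1, 1, 2, 2])


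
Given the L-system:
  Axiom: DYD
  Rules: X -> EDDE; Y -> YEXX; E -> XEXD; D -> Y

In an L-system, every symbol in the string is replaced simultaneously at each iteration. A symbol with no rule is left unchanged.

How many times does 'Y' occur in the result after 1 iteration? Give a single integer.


Step 0: DYD  (1 'Y')
Step 1: YYEXXY  (3 'Y')

Answer: 3


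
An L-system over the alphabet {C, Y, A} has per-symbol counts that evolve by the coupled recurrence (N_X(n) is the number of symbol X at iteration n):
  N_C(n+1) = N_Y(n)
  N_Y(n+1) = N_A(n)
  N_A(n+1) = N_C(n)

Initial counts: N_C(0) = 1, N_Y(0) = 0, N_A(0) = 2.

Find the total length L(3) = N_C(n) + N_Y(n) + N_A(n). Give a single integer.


Step 0: N_C=1, N_Y=0, N_A=2, L=3
Step 1: N_C=0, N_Y=2, N_A=1, L=3
Step 2: N_C=2, N_Y=1, N_A=0, L=3
Step 3: N_C=1, N_Y=0, N_A=2, L=3

Answer: 3


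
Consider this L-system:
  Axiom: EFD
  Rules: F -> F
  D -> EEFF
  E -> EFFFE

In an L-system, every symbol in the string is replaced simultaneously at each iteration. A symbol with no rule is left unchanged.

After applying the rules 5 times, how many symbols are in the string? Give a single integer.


Step 0: length = 3
Step 1: length = 10
Step 2: length = 26
Step 3: length = 58
Step 4: length = 122
Step 5: length = 250

Answer: 250


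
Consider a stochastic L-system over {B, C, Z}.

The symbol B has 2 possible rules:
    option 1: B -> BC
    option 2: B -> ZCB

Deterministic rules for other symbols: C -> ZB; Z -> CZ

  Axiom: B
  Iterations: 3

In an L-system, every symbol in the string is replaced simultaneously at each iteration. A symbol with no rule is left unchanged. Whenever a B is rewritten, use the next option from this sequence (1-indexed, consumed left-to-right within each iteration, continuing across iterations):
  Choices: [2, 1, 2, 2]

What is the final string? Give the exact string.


Step 0: B
Step 1: ZCB  (used choices [2])
Step 2: CZZBBC  (used choices [1])
Step 3: ZBCZCZZCBZCBZB  (used choices [2, 2])

Answer: ZBCZCZZCBZCBZB


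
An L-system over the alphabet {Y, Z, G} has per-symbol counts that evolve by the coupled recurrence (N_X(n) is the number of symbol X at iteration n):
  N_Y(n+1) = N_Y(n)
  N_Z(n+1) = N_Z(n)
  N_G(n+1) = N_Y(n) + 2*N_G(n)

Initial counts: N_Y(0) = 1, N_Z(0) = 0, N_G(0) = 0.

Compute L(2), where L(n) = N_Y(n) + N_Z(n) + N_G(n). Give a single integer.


Answer: 4

Derivation:
Step 0: N_Y=1, N_Z=0, N_G=0, L=1
Step 1: N_Y=1, N_Z=0, N_G=1, L=2
Step 2: N_Y=1, N_Z=0, N_G=3, L=4


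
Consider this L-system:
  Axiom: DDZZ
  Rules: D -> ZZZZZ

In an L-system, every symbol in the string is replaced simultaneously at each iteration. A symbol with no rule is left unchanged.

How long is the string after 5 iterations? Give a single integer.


Answer: 12

Derivation:
Step 0: length = 4
Step 1: length = 12
Step 2: length = 12
Step 3: length = 12
Step 4: length = 12
Step 5: length = 12


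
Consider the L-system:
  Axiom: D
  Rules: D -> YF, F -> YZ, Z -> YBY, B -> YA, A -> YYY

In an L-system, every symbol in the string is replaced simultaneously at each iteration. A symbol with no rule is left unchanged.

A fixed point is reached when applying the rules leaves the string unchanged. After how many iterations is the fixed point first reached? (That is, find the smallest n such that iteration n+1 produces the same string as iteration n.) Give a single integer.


Answer: 5

Derivation:
Step 0: D
Step 1: YF
Step 2: YYZ
Step 3: YYYBY
Step 4: YYYYAY
Step 5: YYYYYYYY
Step 6: YYYYYYYY  (unchanged — fixed point at step 5)


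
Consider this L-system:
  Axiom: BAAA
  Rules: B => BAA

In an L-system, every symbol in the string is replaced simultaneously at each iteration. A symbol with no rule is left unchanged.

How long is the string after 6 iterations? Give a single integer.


Answer: 16

Derivation:
Step 0: length = 4
Step 1: length = 6
Step 2: length = 8
Step 3: length = 10
Step 4: length = 12
Step 5: length = 14
Step 6: length = 16


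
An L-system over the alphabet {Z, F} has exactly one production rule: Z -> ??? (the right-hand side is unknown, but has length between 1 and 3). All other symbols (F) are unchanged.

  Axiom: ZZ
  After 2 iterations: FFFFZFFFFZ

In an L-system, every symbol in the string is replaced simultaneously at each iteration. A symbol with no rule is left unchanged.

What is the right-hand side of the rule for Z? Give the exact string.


Trying Z -> FFZ:
  Step 0: ZZ
  Step 1: FFZFFZ
  Step 2: FFFFZFFFFZ
Matches the given result.

Answer: FFZ


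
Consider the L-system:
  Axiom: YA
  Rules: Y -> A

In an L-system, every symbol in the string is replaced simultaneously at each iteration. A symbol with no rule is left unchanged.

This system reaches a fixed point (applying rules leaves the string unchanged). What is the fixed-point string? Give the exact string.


Step 0: YA
Step 1: AA
Step 2: AA  (unchanged — fixed point at step 1)

Answer: AA


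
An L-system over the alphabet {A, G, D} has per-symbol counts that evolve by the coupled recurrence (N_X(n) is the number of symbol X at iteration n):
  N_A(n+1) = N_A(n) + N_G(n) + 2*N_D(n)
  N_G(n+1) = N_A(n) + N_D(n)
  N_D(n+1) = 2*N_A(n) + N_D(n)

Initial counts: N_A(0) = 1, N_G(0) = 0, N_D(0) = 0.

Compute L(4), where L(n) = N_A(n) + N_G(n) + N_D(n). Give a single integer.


Answer: 142

Derivation:
Step 0: N_A=1, N_G=0, N_D=0, L=1
Step 1: N_A=1, N_G=1, N_D=2, L=4
Step 2: N_A=6, N_G=3, N_D=4, L=13
Step 3: N_A=17, N_G=10, N_D=16, L=43
Step 4: N_A=59, N_G=33, N_D=50, L=142


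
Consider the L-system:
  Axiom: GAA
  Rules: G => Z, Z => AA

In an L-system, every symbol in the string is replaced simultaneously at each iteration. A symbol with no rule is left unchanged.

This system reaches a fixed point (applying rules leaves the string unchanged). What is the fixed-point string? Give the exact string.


Step 0: GAA
Step 1: ZAA
Step 2: AAAA
Step 3: AAAA  (unchanged — fixed point at step 2)

Answer: AAAA


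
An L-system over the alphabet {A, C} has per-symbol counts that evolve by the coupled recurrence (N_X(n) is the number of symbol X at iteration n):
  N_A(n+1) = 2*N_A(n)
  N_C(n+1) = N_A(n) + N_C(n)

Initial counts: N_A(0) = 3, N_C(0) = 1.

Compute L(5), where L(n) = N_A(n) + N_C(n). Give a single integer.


Answer: 190

Derivation:
Step 0: N_A=3, N_C=1, L=4
Step 1: N_A=6, N_C=4, L=10
Step 2: N_A=12, N_C=10, L=22
Step 3: N_A=24, N_C=22, L=46
Step 4: N_A=48, N_C=46, L=94
Step 5: N_A=96, N_C=94, L=190


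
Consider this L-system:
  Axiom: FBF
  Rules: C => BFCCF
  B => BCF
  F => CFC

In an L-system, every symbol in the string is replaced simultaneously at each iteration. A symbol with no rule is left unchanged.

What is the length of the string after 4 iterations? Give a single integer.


Step 0: length = 3
Step 1: length = 9
Step 2: length = 37
Step 3: length = 145
Step 4: length = 571

Answer: 571


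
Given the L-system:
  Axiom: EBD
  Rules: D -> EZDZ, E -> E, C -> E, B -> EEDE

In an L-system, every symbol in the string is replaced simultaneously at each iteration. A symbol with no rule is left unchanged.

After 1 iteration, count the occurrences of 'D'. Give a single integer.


Step 0: EBD  (1 'D')
Step 1: EEEDEEZDZ  (2 'D')

Answer: 2


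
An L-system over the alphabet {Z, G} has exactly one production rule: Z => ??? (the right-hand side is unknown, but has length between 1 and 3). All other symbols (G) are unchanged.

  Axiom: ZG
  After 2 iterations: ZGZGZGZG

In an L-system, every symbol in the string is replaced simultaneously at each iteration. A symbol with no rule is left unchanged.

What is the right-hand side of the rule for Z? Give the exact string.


Trying Z => ZGZ:
  Step 0: ZG
  Step 1: ZGZG
  Step 2: ZGZGZGZG
Matches the given result.

Answer: ZGZ


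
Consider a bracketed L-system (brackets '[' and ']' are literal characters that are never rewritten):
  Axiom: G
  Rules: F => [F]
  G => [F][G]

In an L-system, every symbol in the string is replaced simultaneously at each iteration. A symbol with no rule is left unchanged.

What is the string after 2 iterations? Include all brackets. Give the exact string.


Step 0: G
Step 1: [F][G]
Step 2: [[F]][[F][G]]

Answer: [[F]][[F][G]]


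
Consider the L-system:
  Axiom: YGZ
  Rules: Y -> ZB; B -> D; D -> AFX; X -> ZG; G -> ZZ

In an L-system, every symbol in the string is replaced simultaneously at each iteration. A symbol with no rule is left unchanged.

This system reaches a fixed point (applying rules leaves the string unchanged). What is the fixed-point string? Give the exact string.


Step 0: YGZ
Step 1: ZBZZZ
Step 2: ZDZZZ
Step 3: ZAFXZZZ
Step 4: ZAFZGZZZ
Step 5: ZAFZZZZZZ
Step 6: ZAFZZZZZZ  (unchanged — fixed point at step 5)

Answer: ZAFZZZZZZ


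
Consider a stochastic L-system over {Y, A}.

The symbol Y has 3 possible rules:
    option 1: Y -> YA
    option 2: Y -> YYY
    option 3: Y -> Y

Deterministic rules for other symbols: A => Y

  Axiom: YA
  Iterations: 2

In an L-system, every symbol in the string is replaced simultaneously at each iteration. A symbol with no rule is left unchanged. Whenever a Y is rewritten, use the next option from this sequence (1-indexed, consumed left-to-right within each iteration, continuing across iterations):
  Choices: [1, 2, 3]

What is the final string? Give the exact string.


Answer: YYYYY

Derivation:
Step 0: YA
Step 1: YAY  (used choices [1])
Step 2: YYYYY  (used choices [2, 3])


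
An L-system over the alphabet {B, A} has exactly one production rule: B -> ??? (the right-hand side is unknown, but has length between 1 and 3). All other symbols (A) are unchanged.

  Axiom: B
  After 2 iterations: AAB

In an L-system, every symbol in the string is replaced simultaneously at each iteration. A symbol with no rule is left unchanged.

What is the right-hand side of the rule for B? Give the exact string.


Answer: AB

Derivation:
Trying B -> AB:
  Step 0: B
  Step 1: AB
  Step 2: AAB
Matches the given result.


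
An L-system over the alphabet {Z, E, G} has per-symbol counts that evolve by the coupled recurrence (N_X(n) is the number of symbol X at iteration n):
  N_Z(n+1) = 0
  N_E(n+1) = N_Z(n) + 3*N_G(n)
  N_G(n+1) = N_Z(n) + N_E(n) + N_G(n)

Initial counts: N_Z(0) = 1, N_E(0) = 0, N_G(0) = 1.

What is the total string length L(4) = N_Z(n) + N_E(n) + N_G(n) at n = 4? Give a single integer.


Step 0: N_Z=1, N_E=0, N_G=1, L=2
Step 1: N_Z=0, N_E=4, N_G=2, L=6
Step 2: N_Z=0, N_E=6, N_G=6, L=12
Step 3: N_Z=0, N_E=18, N_G=12, L=30
Step 4: N_Z=0, N_E=36, N_G=30, L=66

Answer: 66


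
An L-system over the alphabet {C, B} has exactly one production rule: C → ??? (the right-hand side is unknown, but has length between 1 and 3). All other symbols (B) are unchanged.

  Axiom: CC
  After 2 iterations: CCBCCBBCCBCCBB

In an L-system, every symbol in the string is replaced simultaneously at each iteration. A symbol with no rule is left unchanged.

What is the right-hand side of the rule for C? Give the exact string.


Answer: CCB

Derivation:
Trying C → CCB:
  Step 0: CC
  Step 1: CCBCCB
  Step 2: CCBCCBBCCBCCBB
Matches the given result.


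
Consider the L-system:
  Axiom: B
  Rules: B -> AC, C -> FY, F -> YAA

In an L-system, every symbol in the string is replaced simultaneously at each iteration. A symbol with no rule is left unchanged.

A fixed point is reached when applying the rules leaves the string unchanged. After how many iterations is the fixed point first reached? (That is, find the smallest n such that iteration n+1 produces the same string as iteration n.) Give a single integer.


Answer: 3

Derivation:
Step 0: B
Step 1: AC
Step 2: AFY
Step 3: AYAAY
Step 4: AYAAY  (unchanged — fixed point at step 3)


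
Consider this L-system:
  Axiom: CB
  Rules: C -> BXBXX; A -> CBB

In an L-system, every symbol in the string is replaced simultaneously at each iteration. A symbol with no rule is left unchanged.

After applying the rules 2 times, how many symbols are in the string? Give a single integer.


Answer: 6

Derivation:
Step 0: length = 2
Step 1: length = 6
Step 2: length = 6


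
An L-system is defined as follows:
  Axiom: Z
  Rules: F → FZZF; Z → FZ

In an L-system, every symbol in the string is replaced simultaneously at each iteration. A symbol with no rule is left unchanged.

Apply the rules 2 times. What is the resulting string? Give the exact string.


Step 0: Z
Step 1: FZ
Step 2: FZZFFZ

Answer: FZZFFZ


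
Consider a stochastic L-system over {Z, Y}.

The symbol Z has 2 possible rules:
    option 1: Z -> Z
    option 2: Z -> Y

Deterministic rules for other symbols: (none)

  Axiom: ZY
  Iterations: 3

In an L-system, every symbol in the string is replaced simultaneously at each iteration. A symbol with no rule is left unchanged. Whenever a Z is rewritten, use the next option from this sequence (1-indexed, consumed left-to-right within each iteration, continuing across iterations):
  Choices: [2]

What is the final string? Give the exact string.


Answer: YY

Derivation:
Step 0: ZY
Step 1: YY  (used choices [2])
Step 2: YY  (used choices [])
Step 3: YY  (used choices [])


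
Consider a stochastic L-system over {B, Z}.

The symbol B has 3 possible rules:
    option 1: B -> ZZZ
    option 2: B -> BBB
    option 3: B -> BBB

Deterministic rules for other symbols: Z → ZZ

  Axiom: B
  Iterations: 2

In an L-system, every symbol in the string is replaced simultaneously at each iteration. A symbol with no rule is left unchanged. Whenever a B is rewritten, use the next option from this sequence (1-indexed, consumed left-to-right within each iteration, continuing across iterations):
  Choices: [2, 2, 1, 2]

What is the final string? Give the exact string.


Step 0: B
Step 1: BBB  (used choices [2])
Step 2: BBBZZZBBB  (used choices [2, 1, 2])

Answer: BBBZZZBBB


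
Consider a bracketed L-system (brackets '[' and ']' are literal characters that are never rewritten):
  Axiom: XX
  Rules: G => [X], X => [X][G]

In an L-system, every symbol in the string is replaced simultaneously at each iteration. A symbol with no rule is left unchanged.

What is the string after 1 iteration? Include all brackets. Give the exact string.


Step 0: XX
Step 1: [X][G][X][G]

Answer: [X][G][X][G]


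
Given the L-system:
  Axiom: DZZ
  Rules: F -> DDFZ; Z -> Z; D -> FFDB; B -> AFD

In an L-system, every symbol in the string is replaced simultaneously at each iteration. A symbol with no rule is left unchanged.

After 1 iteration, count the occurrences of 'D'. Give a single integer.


Step 0: DZZ  (1 'D')
Step 1: FFDBZZ  (1 'D')

Answer: 1


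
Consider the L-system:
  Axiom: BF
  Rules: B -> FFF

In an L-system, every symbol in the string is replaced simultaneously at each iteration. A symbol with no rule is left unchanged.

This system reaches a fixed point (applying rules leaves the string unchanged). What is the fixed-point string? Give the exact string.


Step 0: BF
Step 1: FFFF
Step 2: FFFF  (unchanged — fixed point at step 1)

Answer: FFFF


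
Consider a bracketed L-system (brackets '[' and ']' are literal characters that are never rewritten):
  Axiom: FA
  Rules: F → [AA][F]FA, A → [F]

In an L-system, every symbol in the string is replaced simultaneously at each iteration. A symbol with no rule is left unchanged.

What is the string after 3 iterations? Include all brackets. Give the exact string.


Answer: [[[AA][F]FA][[AA][F]FA]][[[F][F]][[AA][F]FA][AA][F]FA[F]][[F][F]][[AA][F]FA][AA][F]FA[F][[AA][F]FA][[[F][F]][[AA][F]FA][AA][F]FA[F]]

Derivation:
Step 0: FA
Step 1: [AA][F]FA[F]
Step 2: [[F][F]][[AA][F]FA][AA][F]FA[F][[AA][F]FA]
Step 3: [[[AA][F]FA][[AA][F]FA]][[[F][F]][[AA][F]FA][AA][F]FA[F]][[F][F]][[AA][F]FA][AA][F]FA[F][[AA][F]FA][[[F][F]][[AA][F]FA][AA][F]FA[F]]


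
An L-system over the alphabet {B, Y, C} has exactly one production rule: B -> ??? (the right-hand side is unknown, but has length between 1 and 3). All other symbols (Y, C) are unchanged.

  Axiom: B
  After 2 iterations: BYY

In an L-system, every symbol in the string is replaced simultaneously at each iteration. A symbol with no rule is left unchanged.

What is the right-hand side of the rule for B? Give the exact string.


Answer: BY

Derivation:
Trying B -> BY:
  Step 0: B
  Step 1: BY
  Step 2: BYY
Matches the given result.


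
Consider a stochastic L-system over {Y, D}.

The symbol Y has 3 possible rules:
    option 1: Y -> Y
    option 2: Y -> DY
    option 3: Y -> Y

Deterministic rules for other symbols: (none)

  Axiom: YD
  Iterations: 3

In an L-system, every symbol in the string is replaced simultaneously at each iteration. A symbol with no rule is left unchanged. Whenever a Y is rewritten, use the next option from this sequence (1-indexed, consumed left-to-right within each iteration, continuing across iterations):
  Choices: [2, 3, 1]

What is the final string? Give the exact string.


Answer: DYD

Derivation:
Step 0: YD
Step 1: DYD  (used choices [2])
Step 2: DYD  (used choices [3])
Step 3: DYD  (used choices [1])


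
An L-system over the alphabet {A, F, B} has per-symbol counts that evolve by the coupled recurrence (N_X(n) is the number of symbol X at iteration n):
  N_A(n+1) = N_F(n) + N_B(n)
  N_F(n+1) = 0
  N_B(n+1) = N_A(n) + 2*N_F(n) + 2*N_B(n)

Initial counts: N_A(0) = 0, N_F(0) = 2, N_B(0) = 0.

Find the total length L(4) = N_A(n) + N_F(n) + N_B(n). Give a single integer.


Answer: 82

Derivation:
Step 0: N_A=0, N_F=2, N_B=0, L=2
Step 1: N_A=2, N_F=0, N_B=4, L=6
Step 2: N_A=4, N_F=0, N_B=10, L=14
Step 3: N_A=10, N_F=0, N_B=24, L=34
Step 4: N_A=24, N_F=0, N_B=58, L=82


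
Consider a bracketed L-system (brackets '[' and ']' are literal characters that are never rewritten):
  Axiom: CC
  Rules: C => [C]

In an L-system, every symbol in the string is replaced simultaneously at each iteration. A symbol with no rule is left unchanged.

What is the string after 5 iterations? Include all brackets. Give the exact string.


Answer: [[[[[C]]]]][[[[[C]]]]]

Derivation:
Step 0: CC
Step 1: [C][C]
Step 2: [[C]][[C]]
Step 3: [[[C]]][[[C]]]
Step 4: [[[[C]]]][[[[C]]]]
Step 5: [[[[[C]]]]][[[[[C]]]]]


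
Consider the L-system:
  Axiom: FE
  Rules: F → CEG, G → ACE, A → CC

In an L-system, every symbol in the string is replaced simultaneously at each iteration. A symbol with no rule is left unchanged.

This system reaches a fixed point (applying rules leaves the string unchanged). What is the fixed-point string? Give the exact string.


Answer: CECCCEE

Derivation:
Step 0: FE
Step 1: CEGE
Step 2: CEACEE
Step 3: CECCCEE
Step 4: CECCCEE  (unchanged — fixed point at step 3)


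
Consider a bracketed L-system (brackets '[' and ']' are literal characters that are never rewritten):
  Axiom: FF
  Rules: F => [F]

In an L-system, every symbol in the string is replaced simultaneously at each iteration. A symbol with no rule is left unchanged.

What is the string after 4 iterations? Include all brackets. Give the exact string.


Step 0: FF
Step 1: [F][F]
Step 2: [[F]][[F]]
Step 3: [[[F]]][[[F]]]
Step 4: [[[[F]]]][[[[F]]]]

Answer: [[[[F]]]][[[[F]]]]


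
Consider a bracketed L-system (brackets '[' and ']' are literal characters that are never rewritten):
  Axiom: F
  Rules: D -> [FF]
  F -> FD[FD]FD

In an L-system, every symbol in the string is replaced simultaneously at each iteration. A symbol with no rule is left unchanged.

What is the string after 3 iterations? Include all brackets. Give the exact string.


Answer: FD[FD]FD[FF][FD[FD]FD[FF]]FD[FD]FD[FF][FD[FD]FDFD[FD]FD][FD[FD]FD[FF][FD[FD]FD[FF]]FD[FD]FD[FF][FD[FD]FDFD[FD]FD]]FD[FD]FD[FF][FD[FD]FD[FF]]FD[FD]FD[FF][FD[FD]FDFD[FD]FD]

Derivation:
Step 0: F
Step 1: FD[FD]FD
Step 2: FD[FD]FD[FF][FD[FD]FD[FF]]FD[FD]FD[FF]
Step 3: FD[FD]FD[FF][FD[FD]FD[FF]]FD[FD]FD[FF][FD[FD]FDFD[FD]FD][FD[FD]FD[FF][FD[FD]FD[FF]]FD[FD]FD[FF][FD[FD]FDFD[FD]FD]]FD[FD]FD[FF][FD[FD]FD[FF]]FD[FD]FD[FF][FD[FD]FDFD[FD]FD]


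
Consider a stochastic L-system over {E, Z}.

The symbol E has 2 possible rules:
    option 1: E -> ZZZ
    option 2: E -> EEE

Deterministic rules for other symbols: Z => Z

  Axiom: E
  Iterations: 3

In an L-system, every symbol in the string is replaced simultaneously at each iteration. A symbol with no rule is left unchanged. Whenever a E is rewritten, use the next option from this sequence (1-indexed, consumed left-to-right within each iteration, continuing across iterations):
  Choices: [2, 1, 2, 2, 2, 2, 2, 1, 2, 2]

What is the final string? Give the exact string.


Answer: ZZZEEEEEEEEEZZZEEEEEE

Derivation:
Step 0: E
Step 1: EEE  (used choices [2])
Step 2: ZZZEEEEEE  (used choices [1, 2, 2])
Step 3: ZZZEEEEEEEEEZZZEEEEEE  (used choices [2, 2, 2, 1, 2, 2])


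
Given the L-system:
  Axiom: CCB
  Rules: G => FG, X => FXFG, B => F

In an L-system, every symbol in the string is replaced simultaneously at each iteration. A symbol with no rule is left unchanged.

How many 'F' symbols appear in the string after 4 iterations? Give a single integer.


Step 0: CCB  (0 'F')
Step 1: CCF  (1 'F')
Step 2: CCF  (1 'F')
Step 3: CCF  (1 'F')
Step 4: CCF  (1 'F')

Answer: 1


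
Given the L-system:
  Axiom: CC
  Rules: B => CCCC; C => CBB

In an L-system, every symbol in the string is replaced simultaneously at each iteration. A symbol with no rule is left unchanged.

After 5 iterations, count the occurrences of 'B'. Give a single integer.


Step 0: CC  (0 'B')
Step 1: CBBCBB  (4 'B')
Step 2: CBBCCCCCCCCCBBCCCCCCCC  (4 'B')
Step 3: CBBCCCCCCCCCBBCBBCBBCBBCBBCBBCBBCBBCBBCCCCCCCCCBBCBBCBBCBBCBBCBBCBBCBB  (36 'B')
Step 4: CBBCCCCCCCCCBBCBBCBBCBBCBBCBBCBBCBBCBBCCCCCCCCCBBCCCCCCCCCBBCCCCCCCCCBBCCCCCCCCCBBCCCCCCCCCBBCCCCCCCCCBBCCCCCCCCCBBCCCCCCCCCBBCCCCCCCCCBBCBBCBBCBBCBBCBBCBBCBBCBBCCCCCCCCCBBCCCCCCCCCBBCCCCCCCCCBBCCCCCCCCCBBCCCCCCCCCBBCCCCCCCCCBBCCCCCCCCCBBCCCCCCCC  (68 'B')
Step 5: CBBCCCCCCCCCBBCBBCBBCBBCBBCBBCBBCBBCBBCCCCCCCCCBBCCCCCCCCCBBCCCCCCCCCBBCCCCCCCCCBBCCCCCCCCCBBCCCCCCCCCBBCCCCCCCCCBBCCCCCCCCCBBCCCCCCCCCBBCBBCBBCBBCBBCBBCBBCBBCBBCCCCCCCCCBBCBBCBBCBBCBBCBBCBBCBBCBBCCCCCCCCCBBCBBCBBCBBCBBCBBCBBCBBCBBCCCCCCCCCBBCBBCBBCBBCBBCBBCBBCBBCBBCCCCCCCCCBBCBBCBBCBBCBBCBBCBBCBBCBBCCCCCCCCCBBCBBCBBCBBCBBCBBCBBCBBCBBCCCCCCCCCBBCBBCBBCBBCBBCBBCBBCBBCBBCCCCCCCCCBBCBBCBBCBBCBBCBBCBBCBBCBBCCCCCCCCCBBCBBCBBCBBCBBCBBCBBCBBCBBCCCCCCCCCBBCCCCCCCCCBBCCCCCCCCCBBCCCCCCCCCBBCCCCCCCCCBBCCCCCCCCCBBCCCCCCCCCBBCCCCCCCCCBBCCCCCCCCCBBCBBCBBCBBCBBCBBCBBCBBCBBCCCCCCCCCBBCBBCBBCBBCBBCBBCBBCBBCBBCCCCCCCCCBBCBBCBBCBBCBBCBBCBBCBBCBBCCCCCCCCCBBCBBCBBCBBCBBCBBCBBCBBCBBCCCCCCCCCBBCBBCBBCBBCBBCBBCBBCBBCBBCCCCCCCCCBBCBBCBBCBBCBBCBBCBBCBBCBBCCCCCCCCCBBCBBCBBCBBCBBCBBCBBCBBCBBCCCCCCCCCBBCBBCBBCBBCBBCBBCBBCBB  (356 'B')

Answer: 356


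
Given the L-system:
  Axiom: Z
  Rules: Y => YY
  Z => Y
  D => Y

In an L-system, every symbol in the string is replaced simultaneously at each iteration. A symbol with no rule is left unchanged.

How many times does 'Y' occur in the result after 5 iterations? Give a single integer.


Step 0: Z  (0 'Y')
Step 1: Y  (1 'Y')
Step 2: YY  (2 'Y')
Step 3: YYYY  (4 'Y')
Step 4: YYYYYYYY  (8 'Y')
Step 5: YYYYYYYYYYYYYYYY  (16 'Y')

Answer: 16


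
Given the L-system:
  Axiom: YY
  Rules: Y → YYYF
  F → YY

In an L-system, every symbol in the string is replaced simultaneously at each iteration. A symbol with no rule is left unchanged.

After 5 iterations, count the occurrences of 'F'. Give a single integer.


Answer: 278

Derivation:
Step 0: length=2, 'F' count=0
Step 1: length=8, 'F' count=2
Step 2: length=28, 'F' count=6
Step 3: length=100, 'F' count=22
Step 4: length=356, 'F' count=78
Step 5: length=1268, 'F' count=278
Final string: YYYFYYYFYYYFYYYYYFYYYFYYYFYYYYYFYYYFYYYFYYYYYFYYYFYYYFYYYFYYYFYYYYYFYYYFYYYFYYYYYFYYYFYYYFYYYYYFYYYFYYYFYYYFYYYFYYYYYFYYYFYYYFYYYYYFYYYFYYYFYYYYYFYYYFYYYFYYYFYYYFYYYYYFYYYFYYYFYYYYYFYYYFYYYFYYYYYFYYYFYYYFYYYYYFYYYFYYYFYYYYYFYYYFYYYFYYYFYYYFYYYYYFYYYFYYYFYYYYYFYYYFYYYFYYYYYFYYYFYYYFYYYFYYYFYYYYYFYYYFYYYFYYYYYFYYYFYYYFYYYYYFYYYFYYYFYYYFYYYFYYYYYFYYYFYYYFYYYYYFYYYFYYYFYYYYYFYYYFYYYFYYYYYFYYYFYYYFYYYYYFYYYFYYYFYYYFYYYFYYYYYFYYYFYYYFYYYYYFYYYFYYYFYYYYYFYYYFYYYFYYYFYYYFYYYYYFYYYFYYYFYYYYYFYYYFYYYFYYYYYFYYYFYYYFYYYFYYYFYYYYYFYYYFYYYFYYYYYFYYYFYYYFYYYYYFYYYFYYYFYYYYYFYYYFYYYFYYYYYFYYYFYYYFYYYFYYYFYYYYYFYYYFYYYFYYYYYFYYYFYYYFYYYYYFYYYFYYYFYYYFYYYFYYYYYFYYYFYYYFYYYYYFYYYFYYYFYYYYYFYYYFYYYFYYYFYYYFYYYYYFYYYFYYYFYYYYYFYYYFYYYFYYYYYFYYYFYYYFYYYFYYYFYYYYYFYYYFYYYFYYYYYFYYYFYYYFYYYYYFYYYFYYYFYYYFYYYFYYYYYFYYYFYYYFYYYYYFYYYFYYYFYYYYYFYYYFYYYFYYYYYFYYYFYYYFYYYYYFYYYFYYYFYYYFYYYFYYYYYFYYYFYYYFYYYYYFYYYFYYYFYYYYYFYYYFYYYFYYYFYYYFYYYYYFYYYFYYYFYYYYYFYYYFYYYFYYYYYFYYYFYYYFYYYFYYYFYYYYYFYYYFYYYFYYYYYFYYYFYYYFYYYYYFYYYFYYYFYYYYYFYYYFYYYFYYYYYFYYYFYYYFYYYFYYYFYYYYYFYYYFYYYFYYYYYFYYYFYYYFYYYYYFYYYFYYYFYYYFYYYFYYYYYFYYYFYYYFYYYYYFYYYFYYYFYYYYYFYYYFYYYFYYYFYYYFYYYYYFYYYFYYYFYYYYYFYYYFYYYFYYYYYFYYYFYYYFYYYYYFYYYFYYYFYYYYYFYYYFYYYFYYYFYYYFYYYYYFYYYFYYYFYYYYYFYYYFYYYFYYYYYFYYYF


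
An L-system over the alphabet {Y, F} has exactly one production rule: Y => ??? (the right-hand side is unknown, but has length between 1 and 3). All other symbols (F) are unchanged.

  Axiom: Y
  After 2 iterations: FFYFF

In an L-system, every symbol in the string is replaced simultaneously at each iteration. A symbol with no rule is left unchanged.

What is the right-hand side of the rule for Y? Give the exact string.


Trying Y => FYF:
  Step 0: Y
  Step 1: FYF
  Step 2: FFYFF
Matches the given result.

Answer: FYF


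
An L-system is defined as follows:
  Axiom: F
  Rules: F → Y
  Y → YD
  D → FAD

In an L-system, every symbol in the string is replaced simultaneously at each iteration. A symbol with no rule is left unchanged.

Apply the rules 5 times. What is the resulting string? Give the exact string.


Answer: YDFADYAFADYDAYAFAD

Derivation:
Step 0: F
Step 1: Y
Step 2: YD
Step 3: YDFAD
Step 4: YDFADYAFAD
Step 5: YDFADYAFADYDAYAFAD


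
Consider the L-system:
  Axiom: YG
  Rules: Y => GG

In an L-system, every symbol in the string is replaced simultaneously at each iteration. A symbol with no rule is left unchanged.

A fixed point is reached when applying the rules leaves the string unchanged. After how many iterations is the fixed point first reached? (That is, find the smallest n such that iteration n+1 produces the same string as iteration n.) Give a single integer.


Answer: 1

Derivation:
Step 0: YG
Step 1: GGG
Step 2: GGG  (unchanged — fixed point at step 1)


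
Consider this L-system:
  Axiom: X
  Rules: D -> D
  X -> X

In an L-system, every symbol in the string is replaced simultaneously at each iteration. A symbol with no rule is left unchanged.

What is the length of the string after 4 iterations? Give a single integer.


Step 0: length = 1
Step 1: length = 1
Step 2: length = 1
Step 3: length = 1
Step 4: length = 1

Answer: 1


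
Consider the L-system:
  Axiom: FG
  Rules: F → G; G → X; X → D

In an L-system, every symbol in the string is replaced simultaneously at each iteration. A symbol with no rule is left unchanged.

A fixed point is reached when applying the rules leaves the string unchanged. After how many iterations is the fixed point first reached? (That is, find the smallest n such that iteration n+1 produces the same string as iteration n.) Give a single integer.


Step 0: FG
Step 1: GX
Step 2: XD
Step 3: DD
Step 4: DD  (unchanged — fixed point at step 3)

Answer: 3


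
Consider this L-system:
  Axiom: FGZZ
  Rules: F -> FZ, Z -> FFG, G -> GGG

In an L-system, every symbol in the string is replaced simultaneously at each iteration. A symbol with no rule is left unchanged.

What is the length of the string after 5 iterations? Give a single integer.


Answer: 611

Derivation:
Step 0: length = 4
Step 1: length = 11
Step 2: length = 28
Step 3: length = 77
Step 4: length = 214
Step 5: length = 611


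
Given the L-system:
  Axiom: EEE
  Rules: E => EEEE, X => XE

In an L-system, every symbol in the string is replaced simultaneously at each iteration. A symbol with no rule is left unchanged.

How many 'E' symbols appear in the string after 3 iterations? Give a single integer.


Answer: 192

Derivation:
Step 0: EEE  (3 'E')
Step 1: EEEEEEEEEEEE  (12 'E')
Step 2: EEEEEEEEEEEEEEEEEEEEEEEEEEEEEEEEEEEEEEEEEEEEEEEE  (48 'E')
Step 3: EEEEEEEEEEEEEEEEEEEEEEEEEEEEEEEEEEEEEEEEEEEEEEEEEEEEEEEEEEEEEEEEEEEEEEEEEEEEEEEEEEEEEEEEEEEEEEEEEEEEEEEEEEEEEEEEEEEEEEEEEEEEEEEEEEEEEEEEEEEEEEEEEEEEEEEEEEEEEEEEEEEEEEEEEEEEEEEEEEEEEEEEEEEEEEEE  (192 'E')


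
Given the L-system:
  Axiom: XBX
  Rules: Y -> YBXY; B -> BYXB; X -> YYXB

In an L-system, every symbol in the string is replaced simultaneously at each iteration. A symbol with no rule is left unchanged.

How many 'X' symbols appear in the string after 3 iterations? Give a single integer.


Step 0: XBX  (2 'X')
Step 1: YYXBBYXBYYXB  (3 'X')
Step 2: YBXYYBXYYYXBBYXBBYXBYBXYYYXBBYXBYBXYYBXYYYXBBYXB  (12 'X')
Step 3: YBXYBYXBYYXBYBXYYBXYBYXBYYXBYBXYYBXYYBXYYYXBBYXBBYXBYBXYYYXBBYXBBYXBYBXYYYXBBYXBYBXYBYXBYYXBYBXYYBXYYBXYYYXBBYXBBYXBYBXYYYXBBYXBYBXYBYXBYYXBYBXYYBXYBYXBYYXBYBXYYBXYYBXYYYXBBYXBBYXBYBXYYYXBBYXB  (48 'X')

Answer: 48


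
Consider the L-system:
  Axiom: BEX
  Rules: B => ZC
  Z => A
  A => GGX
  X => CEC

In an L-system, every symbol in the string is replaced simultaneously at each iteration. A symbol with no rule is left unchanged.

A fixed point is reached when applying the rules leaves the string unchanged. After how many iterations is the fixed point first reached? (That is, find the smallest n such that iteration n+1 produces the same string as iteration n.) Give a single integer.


Answer: 4

Derivation:
Step 0: BEX
Step 1: ZCECEC
Step 2: ACECEC
Step 3: GGXCECEC
Step 4: GGCECCECEC
Step 5: GGCECCECEC  (unchanged — fixed point at step 4)


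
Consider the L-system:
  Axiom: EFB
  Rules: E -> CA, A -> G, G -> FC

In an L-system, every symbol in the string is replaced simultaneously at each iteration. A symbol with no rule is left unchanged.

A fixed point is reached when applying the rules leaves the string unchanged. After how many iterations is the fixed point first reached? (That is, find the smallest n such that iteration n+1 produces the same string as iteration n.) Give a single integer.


Step 0: EFB
Step 1: CAFB
Step 2: CGFB
Step 3: CFCFB
Step 4: CFCFB  (unchanged — fixed point at step 3)

Answer: 3


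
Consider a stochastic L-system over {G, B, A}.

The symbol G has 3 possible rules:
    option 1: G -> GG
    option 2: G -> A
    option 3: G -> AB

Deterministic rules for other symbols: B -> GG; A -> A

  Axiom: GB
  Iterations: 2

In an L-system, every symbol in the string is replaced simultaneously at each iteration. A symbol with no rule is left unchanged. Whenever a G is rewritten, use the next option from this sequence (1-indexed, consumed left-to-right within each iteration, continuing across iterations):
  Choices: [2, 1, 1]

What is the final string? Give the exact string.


Step 0: GB
Step 1: AGG  (used choices [2])
Step 2: AGGGG  (used choices [1, 1])

Answer: AGGGG


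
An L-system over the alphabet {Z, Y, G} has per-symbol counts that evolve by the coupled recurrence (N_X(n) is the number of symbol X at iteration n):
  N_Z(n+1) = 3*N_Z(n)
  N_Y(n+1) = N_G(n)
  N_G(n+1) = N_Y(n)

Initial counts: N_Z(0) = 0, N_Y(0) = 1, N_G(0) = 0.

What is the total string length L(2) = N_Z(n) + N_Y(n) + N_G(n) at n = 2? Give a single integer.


Step 0: N_Z=0, N_Y=1, N_G=0, L=1
Step 1: N_Z=0, N_Y=0, N_G=1, L=1
Step 2: N_Z=0, N_Y=1, N_G=0, L=1

Answer: 1


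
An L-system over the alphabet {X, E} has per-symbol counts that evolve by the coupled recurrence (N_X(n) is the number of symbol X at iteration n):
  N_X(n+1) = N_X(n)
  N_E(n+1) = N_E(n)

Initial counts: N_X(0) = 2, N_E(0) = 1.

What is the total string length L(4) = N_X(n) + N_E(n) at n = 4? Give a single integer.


Step 0: N_X=2, N_E=1, L=3
Step 1: N_X=2, N_E=1, L=3
Step 2: N_X=2, N_E=1, L=3
Step 3: N_X=2, N_E=1, L=3
Step 4: N_X=2, N_E=1, L=3

Answer: 3


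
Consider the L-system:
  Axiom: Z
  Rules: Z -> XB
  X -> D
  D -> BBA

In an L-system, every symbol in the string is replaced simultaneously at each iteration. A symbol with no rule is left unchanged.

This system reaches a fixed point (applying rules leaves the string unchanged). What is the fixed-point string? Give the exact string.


Answer: BBAB

Derivation:
Step 0: Z
Step 1: XB
Step 2: DB
Step 3: BBAB
Step 4: BBAB  (unchanged — fixed point at step 3)


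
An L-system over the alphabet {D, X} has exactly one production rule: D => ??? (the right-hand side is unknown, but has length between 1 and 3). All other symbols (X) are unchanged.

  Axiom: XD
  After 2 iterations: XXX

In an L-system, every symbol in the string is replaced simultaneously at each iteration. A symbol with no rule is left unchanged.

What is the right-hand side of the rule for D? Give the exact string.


Answer: XX

Derivation:
Trying D => XX:
  Step 0: XD
  Step 1: XXX
  Step 2: XXX
Matches the given result.


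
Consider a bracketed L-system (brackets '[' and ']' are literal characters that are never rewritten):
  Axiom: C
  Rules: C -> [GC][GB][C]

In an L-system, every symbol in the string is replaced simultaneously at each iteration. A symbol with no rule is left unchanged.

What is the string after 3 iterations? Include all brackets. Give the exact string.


Step 0: C
Step 1: [GC][GB][C]
Step 2: [G[GC][GB][C]][GB][[GC][GB][C]]
Step 3: [G[G[GC][GB][C]][GB][[GC][GB][C]]][GB][[G[GC][GB][C]][GB][[GC][GB][C]]]

Answer: [G[G[GC][GB][C]][GB][[GC][GB][C]]][GB][[G[GC][GB][C]][GB][[GC][GB][C]]]


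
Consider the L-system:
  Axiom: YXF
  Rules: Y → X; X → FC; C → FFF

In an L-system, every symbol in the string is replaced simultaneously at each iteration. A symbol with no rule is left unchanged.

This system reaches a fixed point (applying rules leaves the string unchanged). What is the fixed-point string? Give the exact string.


Step 0: YXF
Step 1: XFCF
Step 2: FCFFFFF
Step 3: FFFFFFFFF
Step 4: FFFFFFFFF  (unchanged — fixed point at step 3)

Answer: FFFFFFFFF


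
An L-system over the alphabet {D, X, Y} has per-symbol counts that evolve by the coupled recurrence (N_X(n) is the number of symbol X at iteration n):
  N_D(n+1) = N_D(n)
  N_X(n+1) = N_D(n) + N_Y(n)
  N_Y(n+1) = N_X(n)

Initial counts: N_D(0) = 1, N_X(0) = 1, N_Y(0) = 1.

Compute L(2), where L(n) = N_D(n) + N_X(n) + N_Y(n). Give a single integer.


Step 0: N_D=1, N_X=1, N_Y=1, L=3
Step 1: N_D=1, N_X=2, N_Y=1, L=4
Step 2: N_D=1, N_X=2, N_Y=2, L=5

Answer: 5


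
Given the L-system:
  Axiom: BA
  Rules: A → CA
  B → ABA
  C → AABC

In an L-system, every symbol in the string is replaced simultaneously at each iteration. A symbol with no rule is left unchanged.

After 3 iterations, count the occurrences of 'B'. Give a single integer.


Step 0: BA  (1 'B')
Step 1: ABACA  (1 'B')
Step 2: CAABACAAABCCA  (2 'B')
Step 3: AABCCACAABACAAABCCACACAABAAABCAABCCA  (6 'B')

Answer: 6


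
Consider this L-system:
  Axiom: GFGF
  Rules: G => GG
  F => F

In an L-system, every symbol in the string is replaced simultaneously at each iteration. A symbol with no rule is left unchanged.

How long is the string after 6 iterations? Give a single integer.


Step 0: length = 4
Step 1: length = 6
Step 2: length = 10
Step 3: length = 18
Step 4: length = 34
Step 5: length = 66
Step 6: length = 130

Answer: 130
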